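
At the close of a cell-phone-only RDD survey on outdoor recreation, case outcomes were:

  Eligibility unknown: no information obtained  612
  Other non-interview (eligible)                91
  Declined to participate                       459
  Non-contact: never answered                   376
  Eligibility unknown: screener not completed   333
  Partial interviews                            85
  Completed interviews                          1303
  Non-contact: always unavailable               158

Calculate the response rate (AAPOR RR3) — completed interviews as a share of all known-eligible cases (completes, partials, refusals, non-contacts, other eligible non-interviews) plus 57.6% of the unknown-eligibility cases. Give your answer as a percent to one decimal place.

No answer / not reached = 376 + 158 = 534
Eligibility not determined = 333 + 612 = 945
Numerator: 1303
Eligible (known): 1303 + 85 + 459 + 534 + 91 = 2472
Estimated eligible among unknowns: 0.5760 × 945 = 544.32
Base: 2472 + 544.32 = 3016.32
RR3 = 1303 / 3016.32 = 0.4320

43.2%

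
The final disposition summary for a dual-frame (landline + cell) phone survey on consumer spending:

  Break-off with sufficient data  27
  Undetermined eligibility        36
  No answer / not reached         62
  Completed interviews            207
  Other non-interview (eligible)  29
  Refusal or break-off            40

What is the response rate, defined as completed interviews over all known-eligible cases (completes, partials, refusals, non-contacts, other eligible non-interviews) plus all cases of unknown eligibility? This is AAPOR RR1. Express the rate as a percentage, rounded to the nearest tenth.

51.6%

Numerator: 207
Base: 207 + 27 + 40 + 62 + 29 + 36 = 401
RR1 = 207 / 401 = 0.5162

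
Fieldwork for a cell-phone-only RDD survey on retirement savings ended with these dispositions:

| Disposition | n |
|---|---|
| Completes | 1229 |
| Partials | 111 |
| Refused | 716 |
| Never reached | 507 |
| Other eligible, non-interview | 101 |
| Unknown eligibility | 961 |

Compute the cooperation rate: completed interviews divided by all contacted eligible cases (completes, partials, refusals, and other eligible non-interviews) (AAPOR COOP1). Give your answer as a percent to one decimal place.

Num = 1229
Denom = 1229 + 111 + 716 + 101 = 2157
COOP1 = 1229 / 2157 = 0.5698

57.0%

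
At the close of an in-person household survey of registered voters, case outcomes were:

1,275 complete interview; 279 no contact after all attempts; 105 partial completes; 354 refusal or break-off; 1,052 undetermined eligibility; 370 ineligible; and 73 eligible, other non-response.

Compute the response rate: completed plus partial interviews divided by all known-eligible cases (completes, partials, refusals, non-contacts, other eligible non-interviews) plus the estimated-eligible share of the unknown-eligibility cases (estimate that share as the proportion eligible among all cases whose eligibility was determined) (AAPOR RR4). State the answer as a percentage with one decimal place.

46.3%

Top → 1275 + 105 = 1380
Known eligible → 1275 + 105 + 354 + 279 + 73 = 2086
e = 2086 / (2086 + 370) = 2086 / 2456 = 0.8493
Eligible share of unknowns → 0.8493 × 1052 = 893.46
Denom → 2086 + 893.46 = 2979.46
RR4 = 1380 / 2979.46 = 0.4632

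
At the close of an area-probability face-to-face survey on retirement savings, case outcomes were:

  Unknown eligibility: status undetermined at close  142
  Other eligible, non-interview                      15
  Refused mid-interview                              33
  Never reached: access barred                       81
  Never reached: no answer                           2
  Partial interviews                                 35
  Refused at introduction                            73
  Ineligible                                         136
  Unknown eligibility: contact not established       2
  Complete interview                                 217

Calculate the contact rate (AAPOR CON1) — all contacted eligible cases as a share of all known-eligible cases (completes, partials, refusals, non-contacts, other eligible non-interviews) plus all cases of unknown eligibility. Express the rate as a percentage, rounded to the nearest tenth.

Refused = 73 + 33 = 106
No contact after all attempts = 2 + 81 = 83
Undetermined eligibility = 2 + 142 = 144
Top → 217 + 35 + 106 + 15 = 373
Base → 217 + 35 + 106 + 83 + 15 + 144 = 600
CON1 = 373 / 600 = 0.6217

62.2%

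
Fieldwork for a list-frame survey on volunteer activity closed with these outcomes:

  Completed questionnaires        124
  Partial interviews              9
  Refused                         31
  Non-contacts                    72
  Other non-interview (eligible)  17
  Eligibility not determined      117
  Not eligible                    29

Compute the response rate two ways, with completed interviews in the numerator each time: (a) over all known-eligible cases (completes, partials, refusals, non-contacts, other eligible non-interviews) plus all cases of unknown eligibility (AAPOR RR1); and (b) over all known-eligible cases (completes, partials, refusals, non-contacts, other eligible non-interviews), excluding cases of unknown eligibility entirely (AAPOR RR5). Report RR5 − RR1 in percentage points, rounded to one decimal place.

15.5

Numerator = 124
Denominator = 124 + 9 + 31 + 72 + 17 + 117 = 370
RR1 = 124 / 370 = 0.3351
Denominator = 124 + 9 + 31 + 72 + 17 = 253
RR5 = 124 / 253 = 0.4901
Difference = 49.01 − 33.51 = 15.50 percentage points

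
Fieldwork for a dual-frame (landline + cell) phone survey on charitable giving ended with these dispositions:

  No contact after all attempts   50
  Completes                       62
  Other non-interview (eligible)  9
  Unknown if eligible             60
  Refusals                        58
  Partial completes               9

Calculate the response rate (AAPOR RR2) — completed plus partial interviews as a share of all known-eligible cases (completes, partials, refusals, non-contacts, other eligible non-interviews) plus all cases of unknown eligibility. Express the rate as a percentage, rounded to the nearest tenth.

Num = 62 + 9 = 71
Denom = 62 + 9 + 58 + 50 + 9 + 60 = 248
RR2 = 71 / 248 = 0.2863

28.6%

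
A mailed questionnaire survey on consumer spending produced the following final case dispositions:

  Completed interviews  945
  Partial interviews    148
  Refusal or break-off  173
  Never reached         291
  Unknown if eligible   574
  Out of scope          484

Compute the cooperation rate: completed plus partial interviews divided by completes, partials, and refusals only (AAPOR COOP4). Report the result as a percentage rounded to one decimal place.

Num → 945 + 148 = 1093
Denominator → 945 + 148 + 173 = 1266
COOP4 = 1093 / 1266 = 0.8633

86.3%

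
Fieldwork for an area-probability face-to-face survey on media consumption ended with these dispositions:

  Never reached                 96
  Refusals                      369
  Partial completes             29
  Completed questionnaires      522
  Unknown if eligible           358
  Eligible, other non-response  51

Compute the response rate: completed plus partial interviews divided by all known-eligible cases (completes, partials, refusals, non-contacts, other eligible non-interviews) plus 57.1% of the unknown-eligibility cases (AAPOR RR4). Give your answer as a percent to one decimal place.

Num: 522 + 29 = 551
Eligible (known): 522 + 29 + 369 + 96 + 51 = 1067
e × U: 0.5710 × 358 = 204.42
Denominator: 1067 + 204.42 = 1271.42
RR4 = 551 / 1271.42 = 0.4334

43.3%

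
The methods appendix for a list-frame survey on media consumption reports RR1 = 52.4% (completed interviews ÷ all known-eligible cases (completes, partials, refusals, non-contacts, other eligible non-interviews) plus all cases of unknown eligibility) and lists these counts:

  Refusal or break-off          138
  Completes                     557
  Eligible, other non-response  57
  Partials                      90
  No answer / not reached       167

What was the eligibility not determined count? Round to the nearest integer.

RR1 = 557 / D = 0.524
D = 557 / 0.524 = 1063.0
Rest of base = 1009
eligibility not determined = 1063.0 − 1009 ≈ 54

54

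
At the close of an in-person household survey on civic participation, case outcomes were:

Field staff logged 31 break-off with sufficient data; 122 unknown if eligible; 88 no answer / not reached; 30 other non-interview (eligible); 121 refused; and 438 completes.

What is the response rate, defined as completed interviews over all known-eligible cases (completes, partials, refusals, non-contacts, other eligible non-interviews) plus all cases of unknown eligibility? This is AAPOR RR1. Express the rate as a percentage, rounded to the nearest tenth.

52.8%

Numerator → 438
Base → 438 + 31 + 121 + 88 + 30 + 122 = 830
RR1 = 438 / 830 = 0.5277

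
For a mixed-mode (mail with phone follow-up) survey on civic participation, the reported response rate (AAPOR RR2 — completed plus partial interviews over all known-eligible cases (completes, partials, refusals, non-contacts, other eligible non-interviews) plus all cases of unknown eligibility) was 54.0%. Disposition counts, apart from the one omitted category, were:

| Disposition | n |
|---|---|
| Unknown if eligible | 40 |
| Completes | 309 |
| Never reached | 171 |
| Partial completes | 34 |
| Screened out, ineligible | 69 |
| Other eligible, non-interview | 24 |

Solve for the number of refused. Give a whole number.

Num = 309 + 34 = 343
RR2 = 343 / D = 0.540
D = 343 / 0.540 = 635.2
Other denominator terms total 578
refused = 635.2 − 578 ≈ 57

57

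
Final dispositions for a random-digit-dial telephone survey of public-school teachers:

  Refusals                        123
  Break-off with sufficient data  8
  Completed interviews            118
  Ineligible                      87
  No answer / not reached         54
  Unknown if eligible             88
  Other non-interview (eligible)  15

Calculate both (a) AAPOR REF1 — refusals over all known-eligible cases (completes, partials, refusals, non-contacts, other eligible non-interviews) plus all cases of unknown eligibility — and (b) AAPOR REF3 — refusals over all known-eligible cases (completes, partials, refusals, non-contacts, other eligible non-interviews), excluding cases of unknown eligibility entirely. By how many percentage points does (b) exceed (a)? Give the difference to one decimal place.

8.4

Numerator = 123
Base = 118 + 8 + 123 + 54 + 15 + 88 = 406
REF1 = 123 / 406 = 0.3030
Base = 118 + 8 + 123 + 54 + 15 = 318
REF3 = 123 / 318 = 0.3868
Difference = 38.68 − 30.30 = 8.38 percentage points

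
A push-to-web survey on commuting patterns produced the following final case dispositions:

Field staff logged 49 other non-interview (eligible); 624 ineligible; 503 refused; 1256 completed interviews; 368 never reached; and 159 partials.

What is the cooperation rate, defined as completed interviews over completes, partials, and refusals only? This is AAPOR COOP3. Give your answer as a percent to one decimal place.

Numerator: 1256
Denom: 1256 + 159 + 503 = 1918
COOP3 = 1256 / 1918 = 0.6548

65.5%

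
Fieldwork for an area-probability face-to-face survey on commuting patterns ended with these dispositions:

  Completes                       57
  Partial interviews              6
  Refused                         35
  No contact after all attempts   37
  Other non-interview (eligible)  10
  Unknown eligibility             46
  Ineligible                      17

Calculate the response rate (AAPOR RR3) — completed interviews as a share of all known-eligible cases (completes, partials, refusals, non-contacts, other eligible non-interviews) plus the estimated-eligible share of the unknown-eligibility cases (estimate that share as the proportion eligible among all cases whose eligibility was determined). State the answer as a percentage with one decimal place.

Num: 57
Known eligible: 57 + 6 + 35 + 37 + 10 = 145
e = 145 / (145 + 17) = 145 / 162 = 0.8951
e × U: 0.8951 × 46 = 41.17
Base: 145 + 41.17 = 186.17
RR3 = 57 / 186.17 = 0.3062

30.6%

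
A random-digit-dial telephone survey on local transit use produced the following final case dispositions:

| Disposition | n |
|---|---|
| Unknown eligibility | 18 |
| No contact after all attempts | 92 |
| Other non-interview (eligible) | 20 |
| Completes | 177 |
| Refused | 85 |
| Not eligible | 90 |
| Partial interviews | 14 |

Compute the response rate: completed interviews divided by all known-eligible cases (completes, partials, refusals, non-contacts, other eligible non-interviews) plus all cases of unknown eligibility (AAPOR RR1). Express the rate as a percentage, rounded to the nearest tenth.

43.6%

Num = 177
Denominator = 177 + 14 + 85 + 92 + 20 + 18 = 406
RR1 = 177 / 406 = 0.4360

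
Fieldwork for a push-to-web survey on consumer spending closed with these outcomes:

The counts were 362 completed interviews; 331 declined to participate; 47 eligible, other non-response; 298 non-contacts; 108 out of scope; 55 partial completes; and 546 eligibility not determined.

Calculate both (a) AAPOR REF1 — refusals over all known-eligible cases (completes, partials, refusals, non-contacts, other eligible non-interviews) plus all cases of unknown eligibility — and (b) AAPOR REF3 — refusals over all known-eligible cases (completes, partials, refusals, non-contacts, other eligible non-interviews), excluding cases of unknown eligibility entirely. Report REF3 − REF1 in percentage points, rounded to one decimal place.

Top → 331
Denominator → 362 + 55 + 331 + 298 + 47 + 546 = 1639
REF1 = 331 / 1639 = 0.2020
Denominator → 362 + 55 + 331 + 298 + 47 = 1093
REF3 = 331 / 1093 = 0.3028
Difference = 30.28 − 20.20 = 10.08 percentage points

10.1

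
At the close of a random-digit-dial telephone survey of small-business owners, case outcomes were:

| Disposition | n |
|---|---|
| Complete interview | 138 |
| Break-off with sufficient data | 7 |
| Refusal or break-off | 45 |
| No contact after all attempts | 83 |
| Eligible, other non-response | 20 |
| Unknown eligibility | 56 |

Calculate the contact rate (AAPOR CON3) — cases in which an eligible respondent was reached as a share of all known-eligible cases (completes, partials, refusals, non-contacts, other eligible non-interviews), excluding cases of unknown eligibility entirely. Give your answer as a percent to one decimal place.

71.7%

Top: 138 + 7 + 45 + 20 = 210
Denom: 138 + 7 + 45 + 83 + 20 = 293
CON3 = 210 / 293 = 0.7167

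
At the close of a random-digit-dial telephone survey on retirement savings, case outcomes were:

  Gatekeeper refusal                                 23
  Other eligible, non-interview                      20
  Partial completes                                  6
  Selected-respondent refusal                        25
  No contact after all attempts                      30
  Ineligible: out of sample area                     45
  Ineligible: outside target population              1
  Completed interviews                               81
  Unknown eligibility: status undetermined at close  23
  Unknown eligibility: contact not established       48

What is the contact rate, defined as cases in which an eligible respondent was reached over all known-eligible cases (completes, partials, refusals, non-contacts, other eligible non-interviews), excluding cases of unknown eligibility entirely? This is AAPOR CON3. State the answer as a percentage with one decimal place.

83.8%

Refusals = 23 + 25 = 48
Undetermined eligibility = 48 + 23 = 71
Ineligible = 1 + 45 = 46
Num → 81 + 6 + 48 + 20 = 155
Denom → 81 + 6 + 48 + 30 + 20 = 185
CON3 = 155 / 185 = 0.8378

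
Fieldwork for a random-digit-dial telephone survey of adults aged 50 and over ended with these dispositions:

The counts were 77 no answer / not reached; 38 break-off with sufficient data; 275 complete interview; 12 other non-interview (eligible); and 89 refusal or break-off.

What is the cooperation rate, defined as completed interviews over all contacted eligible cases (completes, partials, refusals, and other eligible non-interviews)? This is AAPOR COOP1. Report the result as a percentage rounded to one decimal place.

66.4%

Num = 275
Denominator = 275 + 38 + 89 + 12 = 414
COOP1 = 275 / 414 = 0.6643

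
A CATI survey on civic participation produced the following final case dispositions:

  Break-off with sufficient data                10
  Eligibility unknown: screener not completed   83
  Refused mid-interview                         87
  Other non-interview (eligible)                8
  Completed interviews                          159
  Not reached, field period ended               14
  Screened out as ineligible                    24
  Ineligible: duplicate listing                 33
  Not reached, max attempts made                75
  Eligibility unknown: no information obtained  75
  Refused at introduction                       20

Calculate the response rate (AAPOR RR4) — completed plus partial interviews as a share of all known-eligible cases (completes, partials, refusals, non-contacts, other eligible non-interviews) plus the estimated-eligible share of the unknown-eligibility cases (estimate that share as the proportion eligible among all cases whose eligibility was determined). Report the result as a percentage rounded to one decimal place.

Refusal or break-off = 20 + 87 = 107
Never reached = 14 + 75 = 89
Eligibility not determined = 83 + 75 = 158
Screened out, ineligible = 24 + 33 = 57
Numerator → 159 + 10 = 169
Determined eligible → 159 + 10 + 107 + 89 + 8 = 373
e = 373 / (373 + 57) = 373 / 430 = 0.8674
Eligible share of unknowns → 0.8674 × 158 = 137.05
Denom → 373 + 137.05 = 510.05
RR4 = 169 / 510.05 = 0.3313

33.1%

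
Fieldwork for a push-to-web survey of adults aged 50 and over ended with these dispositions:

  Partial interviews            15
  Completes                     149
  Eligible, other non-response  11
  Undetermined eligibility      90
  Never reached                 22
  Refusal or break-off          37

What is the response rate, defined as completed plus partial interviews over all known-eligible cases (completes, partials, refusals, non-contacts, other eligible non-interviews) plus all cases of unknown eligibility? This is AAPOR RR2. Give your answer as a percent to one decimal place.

Numerator: 149 + 15 = 164
Denominator: 149 + 15 + 37 + 22 + 11 + 90 = 324
RR2 = 164 / 324 = 0.5062

50.6%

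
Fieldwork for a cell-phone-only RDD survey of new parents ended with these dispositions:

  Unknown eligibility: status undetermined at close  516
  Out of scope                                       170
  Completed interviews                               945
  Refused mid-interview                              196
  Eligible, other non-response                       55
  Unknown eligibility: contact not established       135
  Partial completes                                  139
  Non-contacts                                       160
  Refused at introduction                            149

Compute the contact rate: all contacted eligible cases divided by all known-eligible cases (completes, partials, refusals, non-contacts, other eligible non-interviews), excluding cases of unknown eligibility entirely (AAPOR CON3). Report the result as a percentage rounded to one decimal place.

90.3%

Declined to participate = 149 + 196 = 345
Unknown if eligible = 135 + 516 = 651
Top: 945 + 139 + 345 + 55 = 1484
Base: 945 + 139 + 345 + 160 + 55 = 1644
CON3 = 1484 / 1644 = 0.9027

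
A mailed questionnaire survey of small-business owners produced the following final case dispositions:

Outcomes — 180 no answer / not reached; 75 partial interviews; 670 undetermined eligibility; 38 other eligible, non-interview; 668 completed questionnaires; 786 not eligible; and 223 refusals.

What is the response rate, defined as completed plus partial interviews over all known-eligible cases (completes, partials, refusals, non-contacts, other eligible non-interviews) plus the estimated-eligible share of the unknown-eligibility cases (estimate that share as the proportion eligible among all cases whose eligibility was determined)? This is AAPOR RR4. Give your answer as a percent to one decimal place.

Num = 668 + 75 = 743
Determined eligible = 668 + 75 + 223 + 180 + 38 = 1184
e = 1184 / (1184 + 786) = 1184 / 1970 = 0.6010
Eligible share of unknowns = 0.6010 × 670 = 402.67
Base = 1184 + 402.67 = 1586.67
RR4 = 743 / 1586.67 = 0.4683

46.8%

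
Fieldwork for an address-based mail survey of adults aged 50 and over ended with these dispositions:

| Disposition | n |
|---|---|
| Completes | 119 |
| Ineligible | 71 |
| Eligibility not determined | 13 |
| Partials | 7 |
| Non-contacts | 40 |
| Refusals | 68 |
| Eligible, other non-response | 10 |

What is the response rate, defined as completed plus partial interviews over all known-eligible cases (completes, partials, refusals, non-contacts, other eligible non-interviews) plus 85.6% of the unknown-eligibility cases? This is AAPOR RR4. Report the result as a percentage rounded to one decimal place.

49.4%

Numerator → 119 + 7 = 126
Determined eligible → 119 + 7 + 68 + 40 + 10 = 244
Estimated eligible among unknowns → 0.8560 × 13 = 11.13
Base → 244 + 11.13 = 255.13
RR4 = 126 / 255.13 = 0.4939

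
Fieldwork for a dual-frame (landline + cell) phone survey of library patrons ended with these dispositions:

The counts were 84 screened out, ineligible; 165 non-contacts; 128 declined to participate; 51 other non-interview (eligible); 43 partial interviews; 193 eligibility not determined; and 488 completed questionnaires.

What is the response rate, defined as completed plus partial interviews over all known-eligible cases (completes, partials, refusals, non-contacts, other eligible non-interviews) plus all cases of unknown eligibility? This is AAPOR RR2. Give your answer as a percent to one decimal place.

49.7%

Num = 488 + 43 = 531
Base = 488 + 43 + 128 + 165 + 51 + 193 = 1068
RR2 = 531 / 1068 = 0.4972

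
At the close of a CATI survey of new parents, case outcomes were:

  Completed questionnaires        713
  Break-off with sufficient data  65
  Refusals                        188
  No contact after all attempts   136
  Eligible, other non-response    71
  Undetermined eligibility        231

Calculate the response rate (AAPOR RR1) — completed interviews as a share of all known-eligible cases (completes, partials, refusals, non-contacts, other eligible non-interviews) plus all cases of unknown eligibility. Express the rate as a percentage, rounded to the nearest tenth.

Top → 713
Base → 713 + 65 + 188 + 136 + 71 + 231 = 1404
RR1 = 713 / 1404 = 0.5078

50.8%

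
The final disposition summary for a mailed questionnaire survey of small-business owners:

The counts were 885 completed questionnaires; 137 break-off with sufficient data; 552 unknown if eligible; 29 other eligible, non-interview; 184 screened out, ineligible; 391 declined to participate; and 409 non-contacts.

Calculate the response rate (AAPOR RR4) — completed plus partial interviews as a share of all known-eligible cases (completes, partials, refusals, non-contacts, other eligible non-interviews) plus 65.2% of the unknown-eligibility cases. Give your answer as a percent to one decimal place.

Numerator = 885 + 137 = 1022
Known eligible = 885 + 137 + 391 + 409 + 29 = 1851
Estimated eligible among unknowns = 0.6520 × 552 = 359.90
Denominator = 1851 + 359.90 = 2210.90
RR4 = 1022 / 2210.90 = 0.4623

46.2%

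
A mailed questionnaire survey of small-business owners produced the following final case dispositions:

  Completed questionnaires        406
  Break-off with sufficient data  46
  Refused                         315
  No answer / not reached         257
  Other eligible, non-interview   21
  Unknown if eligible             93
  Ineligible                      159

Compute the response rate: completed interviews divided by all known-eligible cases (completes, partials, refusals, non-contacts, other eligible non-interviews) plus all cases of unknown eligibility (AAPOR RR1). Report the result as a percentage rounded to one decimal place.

Top = 406
Denom = 406 + 46 + 315 + 257 + 21 + 93 = 1138
RR1 = 406 / 1138 = 0.3568

35.7%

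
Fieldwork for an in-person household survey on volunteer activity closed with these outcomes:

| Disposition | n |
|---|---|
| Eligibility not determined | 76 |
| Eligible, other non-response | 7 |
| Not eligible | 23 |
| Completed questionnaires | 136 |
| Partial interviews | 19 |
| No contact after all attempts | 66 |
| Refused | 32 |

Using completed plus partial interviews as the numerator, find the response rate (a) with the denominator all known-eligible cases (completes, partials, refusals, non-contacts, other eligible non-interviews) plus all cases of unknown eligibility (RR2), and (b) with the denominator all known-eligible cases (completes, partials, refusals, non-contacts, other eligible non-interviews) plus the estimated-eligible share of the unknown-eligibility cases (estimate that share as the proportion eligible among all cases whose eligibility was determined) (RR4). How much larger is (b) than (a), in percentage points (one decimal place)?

Numerator → 136 + 19 = 155
Denominator → 136 + 19 + 32 + 66 + 7 + 76 = 336
RR2 = 155 / 336 = 0.4613
Eligible (known) → 136 + 19 + 32 + 66 + 7 = 260
e = 260 / (260 + 23) = 260 / 283 = 0.9187
Eligible share of unknowns → 0.9187 × 76 = 69.82
Denominator → 260 + 69.82 = 329.82
RR4 = 155 / 329.82 = 0.4700
Difference = 47.00 − 46.13 = 0.87 percentage points

0.9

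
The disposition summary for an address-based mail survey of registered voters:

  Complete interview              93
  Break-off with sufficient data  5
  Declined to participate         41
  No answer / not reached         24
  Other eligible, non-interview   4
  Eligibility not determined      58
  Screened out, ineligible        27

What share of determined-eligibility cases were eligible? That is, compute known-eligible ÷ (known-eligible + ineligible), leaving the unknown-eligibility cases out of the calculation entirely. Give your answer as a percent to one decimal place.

86.1%

Determined eligible = 93 + 5 + 41 + 24 + 4 = 167
e = 167 / (167 + 27) = 167 / 194 = 0.8608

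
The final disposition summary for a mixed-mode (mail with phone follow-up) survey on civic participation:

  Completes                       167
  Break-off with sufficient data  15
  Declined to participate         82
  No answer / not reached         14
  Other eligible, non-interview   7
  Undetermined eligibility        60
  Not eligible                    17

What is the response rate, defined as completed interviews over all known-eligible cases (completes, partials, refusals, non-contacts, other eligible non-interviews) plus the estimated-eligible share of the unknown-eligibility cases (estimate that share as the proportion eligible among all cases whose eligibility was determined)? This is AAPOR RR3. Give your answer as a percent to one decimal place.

48.9%

Num → 167
Determined eligible → 167 + 15 + 82 + 14 + 7 = 285
e = 285 / (285 + 17) = 285 / 302 = 0.9437
e × U → 0.9437 × 60 = 56.62
Denominator → 285 + 56.62 = 341.62
RR3 = 167 / 341.62 = 0.4888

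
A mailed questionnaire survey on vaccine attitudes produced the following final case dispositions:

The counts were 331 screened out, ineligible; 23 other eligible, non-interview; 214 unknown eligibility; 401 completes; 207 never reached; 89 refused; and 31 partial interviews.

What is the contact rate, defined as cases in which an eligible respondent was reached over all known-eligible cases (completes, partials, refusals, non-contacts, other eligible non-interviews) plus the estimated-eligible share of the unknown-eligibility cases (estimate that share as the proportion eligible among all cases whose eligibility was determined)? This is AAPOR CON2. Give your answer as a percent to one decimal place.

Num: 401 + 31 + 89 + 23 = 544
Known eligible: 401 + 31 + 89 + 207 + 23 = 751
e = 751 / (751 + 331) = 751 / 1082 = 0.6941
Estimated eligible among unknowns: 0.6941 × 214 = 148.54
Denom: 751 + 148.54 = 899.54
CON2 = 544 / 899.54 = 0.6048

60.5%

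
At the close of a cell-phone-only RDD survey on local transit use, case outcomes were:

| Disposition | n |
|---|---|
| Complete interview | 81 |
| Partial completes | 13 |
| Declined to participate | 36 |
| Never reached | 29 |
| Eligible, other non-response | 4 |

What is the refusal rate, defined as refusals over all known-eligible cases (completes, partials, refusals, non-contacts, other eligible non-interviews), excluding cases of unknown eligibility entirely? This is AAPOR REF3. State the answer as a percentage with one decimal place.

22.1%

Num = 36
Base = 81 + 13 + 36 + 29 + 4 = 163
REF3 = 36 / 163 = 0.2209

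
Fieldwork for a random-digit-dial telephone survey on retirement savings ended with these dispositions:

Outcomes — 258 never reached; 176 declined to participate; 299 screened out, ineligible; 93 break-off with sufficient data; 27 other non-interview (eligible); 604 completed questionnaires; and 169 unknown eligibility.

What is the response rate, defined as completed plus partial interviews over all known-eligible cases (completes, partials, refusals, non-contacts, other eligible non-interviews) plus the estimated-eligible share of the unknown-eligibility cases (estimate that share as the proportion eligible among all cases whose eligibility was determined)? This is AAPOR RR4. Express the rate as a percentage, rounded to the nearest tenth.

Top → 604 + 93 = 697
Determined eligible → 604 + 93 + 176 + 258 + 27 = 1158
e = 1158 / (1158 + 299) = 1158 / 1457 = 0.7948
e × U → 0.7948 × 169 = 134.32
Base → 1158 + 134.32 = 1292.32
RR4 = 697 / 1292.32 = 0.5393

53.9%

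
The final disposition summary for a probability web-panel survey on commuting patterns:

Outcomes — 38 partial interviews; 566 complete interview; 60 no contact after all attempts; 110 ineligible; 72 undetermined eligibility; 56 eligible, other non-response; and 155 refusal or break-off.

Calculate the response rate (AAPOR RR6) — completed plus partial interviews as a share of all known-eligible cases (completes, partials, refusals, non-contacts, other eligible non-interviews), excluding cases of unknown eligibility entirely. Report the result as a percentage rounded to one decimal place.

69.0%

Numerator = 566 + 38 = 604
Base = 566 + 38 + 155 + 60 + 56 = 875
RR6 = 604 / 875 = 0.6903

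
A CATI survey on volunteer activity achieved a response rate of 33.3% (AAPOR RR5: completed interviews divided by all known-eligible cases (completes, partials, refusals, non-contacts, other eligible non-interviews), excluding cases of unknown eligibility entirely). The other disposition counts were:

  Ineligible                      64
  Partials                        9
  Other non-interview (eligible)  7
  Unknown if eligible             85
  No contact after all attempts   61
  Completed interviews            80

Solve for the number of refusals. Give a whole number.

83

RR5 = 80 / D = 0.333
D = 80 / 0.333 = 240.2
Remaining denominator categories sum to 157
refusals = 240.2 − 157 ≈ 83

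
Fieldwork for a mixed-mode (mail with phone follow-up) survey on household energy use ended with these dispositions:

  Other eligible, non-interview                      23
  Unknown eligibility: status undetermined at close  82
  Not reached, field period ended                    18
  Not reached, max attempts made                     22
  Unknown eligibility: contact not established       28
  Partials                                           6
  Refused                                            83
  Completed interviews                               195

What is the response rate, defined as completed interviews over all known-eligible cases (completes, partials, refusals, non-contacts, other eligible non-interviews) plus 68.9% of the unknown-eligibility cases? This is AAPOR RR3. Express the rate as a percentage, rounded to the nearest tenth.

46.1%

No answer / not reached = 18 + 22 = 40
Unknown eligibility = 28 + 82 = 110
Numerator = 195
Eligible (known) = 195 + 6 + 83 + 40 + 23 = 347
Eligible share of unknowns = 0.6890 × 110 = 75.79
Denom = 347 + 75.79 = 422.79
RR3 = 195 / 422.79 = 0.4612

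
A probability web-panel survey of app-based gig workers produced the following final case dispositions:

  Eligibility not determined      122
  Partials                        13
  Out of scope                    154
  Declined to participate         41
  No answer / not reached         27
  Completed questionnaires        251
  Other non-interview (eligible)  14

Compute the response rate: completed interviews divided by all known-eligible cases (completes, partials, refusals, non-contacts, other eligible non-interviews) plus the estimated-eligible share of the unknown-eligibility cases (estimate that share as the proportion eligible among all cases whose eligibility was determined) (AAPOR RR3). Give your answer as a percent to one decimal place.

58.3%

Top = 251
Eligible (known) = 251 + 13 + 41 + 27 + 14 = 346
e = 346 / (346 + 154) = 346 / 500 = 0.6920
Estimated eligible among unknowns = 0.6920 × 122 = 84.42
Base = 346 + 84.42 = 430.42
RR3 = 251 / 430.42 = 0.5832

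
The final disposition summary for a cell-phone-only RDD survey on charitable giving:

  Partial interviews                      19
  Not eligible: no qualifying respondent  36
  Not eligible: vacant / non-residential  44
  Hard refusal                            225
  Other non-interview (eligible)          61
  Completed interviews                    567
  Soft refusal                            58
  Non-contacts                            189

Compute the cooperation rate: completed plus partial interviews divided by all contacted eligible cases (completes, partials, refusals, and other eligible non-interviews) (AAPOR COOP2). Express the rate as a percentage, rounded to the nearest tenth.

Declined to participate = 225 + 58 = 283
Out of scope = 36 + 44 = 80
Top → 567 + 19 = 586
Denom → 567 + 19 + 283 + 61 = 930
COOP2 = 586 / 930 = 0.6301

63.0%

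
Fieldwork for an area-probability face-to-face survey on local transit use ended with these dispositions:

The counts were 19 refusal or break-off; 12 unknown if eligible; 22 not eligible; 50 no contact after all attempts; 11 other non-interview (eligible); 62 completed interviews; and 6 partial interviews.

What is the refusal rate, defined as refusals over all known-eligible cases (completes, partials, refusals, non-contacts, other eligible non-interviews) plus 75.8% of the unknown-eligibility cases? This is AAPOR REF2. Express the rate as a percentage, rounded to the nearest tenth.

Num: 19
Eligible (known): 62 + 6 + 19 + 50 + 11 = 148
Eligible share of unknowns: 0.7580 × 12 = 9.10
Denominator: 148 + 9.10 = 157.10
REF2 = 19 / 157.10 = 0.1209

12.1%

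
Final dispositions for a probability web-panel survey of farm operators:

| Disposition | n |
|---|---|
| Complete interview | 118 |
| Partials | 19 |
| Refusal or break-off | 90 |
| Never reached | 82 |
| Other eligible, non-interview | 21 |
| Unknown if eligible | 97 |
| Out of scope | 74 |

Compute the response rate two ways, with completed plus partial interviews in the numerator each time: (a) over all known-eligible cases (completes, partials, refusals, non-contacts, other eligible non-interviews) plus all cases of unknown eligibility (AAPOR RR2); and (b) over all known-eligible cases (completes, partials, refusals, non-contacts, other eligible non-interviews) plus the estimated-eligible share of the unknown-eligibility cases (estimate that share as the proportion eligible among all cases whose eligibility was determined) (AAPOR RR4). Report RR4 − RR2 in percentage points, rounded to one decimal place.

Num: 118 + 19 = 137
Denominator: 118 + 19 + 90 + 82 + 21 + 97 = 427
RR2 = 137 / 427 = 0.3208
Known eligible: 118 + 19 + 90 + 82 + 21 = 330
e = 330 / (330 + 74) = 330 / 404 = 0.8168
Estimated eligible among unknowns: 0.8168 × 97 = 79.23
Denominator: 330 + 79.23 = 409.23
RR4 = 137 / 409.23 = 0.3348
Difference = 33.48 − 32.08 = 1.40 percentage points

1.4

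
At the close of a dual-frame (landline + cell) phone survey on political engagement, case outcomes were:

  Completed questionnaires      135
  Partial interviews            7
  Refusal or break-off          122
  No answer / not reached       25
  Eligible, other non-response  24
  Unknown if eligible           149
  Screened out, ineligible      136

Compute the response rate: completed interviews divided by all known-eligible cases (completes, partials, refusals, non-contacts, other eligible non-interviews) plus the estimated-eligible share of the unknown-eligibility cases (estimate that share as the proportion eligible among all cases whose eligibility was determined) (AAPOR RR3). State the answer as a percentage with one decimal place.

32.4%

Numerator → 135
Known eligible → 135 + 7 + 122 + 25 + 24 = 313
e = 313 / (313 + 136) = 313 / 449 = 0.6971
Eligible share of unknowns → 0.6971 × 149 = 103.87
Denominator → 313 + 103.87 = 416.87
RR3 = 135 / 416.87 = 0.3238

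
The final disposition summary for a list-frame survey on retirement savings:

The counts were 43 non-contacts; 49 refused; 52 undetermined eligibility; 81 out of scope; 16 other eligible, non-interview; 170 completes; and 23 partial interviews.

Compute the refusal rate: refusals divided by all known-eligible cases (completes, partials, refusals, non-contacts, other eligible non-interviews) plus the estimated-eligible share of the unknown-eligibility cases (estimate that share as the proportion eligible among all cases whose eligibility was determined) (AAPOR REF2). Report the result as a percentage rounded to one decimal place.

14.3%

Top: 49
Determined eligible: 170 + 23 + 49 + 43 + 16 = 301
e = 301 / (301 + 81) = 301 / 382 = 0.7880
Eligible share of unknowns: 0.7880 × 52 = 40.98
Denom: 301 + 40.98 = 341.98
REF2 = 49 / 341.98 = 0.1433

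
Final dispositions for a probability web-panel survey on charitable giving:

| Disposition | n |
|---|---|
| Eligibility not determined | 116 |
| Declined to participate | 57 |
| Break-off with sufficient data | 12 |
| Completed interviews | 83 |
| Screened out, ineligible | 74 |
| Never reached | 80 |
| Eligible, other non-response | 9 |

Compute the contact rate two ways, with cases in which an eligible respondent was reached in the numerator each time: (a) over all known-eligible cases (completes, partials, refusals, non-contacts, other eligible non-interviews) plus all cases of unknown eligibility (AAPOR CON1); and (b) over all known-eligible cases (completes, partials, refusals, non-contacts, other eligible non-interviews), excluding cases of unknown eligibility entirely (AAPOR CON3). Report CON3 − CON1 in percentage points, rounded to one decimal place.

Numerator → 83 + 12 + 57 + 9 = 161
Base → 83 + 12 + 57 + 80 + 9 + 116 = 357
CON1 = 161 / 357 = 0.4510
Base → 83 + 12 + 57 + 80 + 9 = 241
CON3 = 161 / 241 = 0.6680
Difference = 66.80 − 45.10 = 21.70 percentage points

21.7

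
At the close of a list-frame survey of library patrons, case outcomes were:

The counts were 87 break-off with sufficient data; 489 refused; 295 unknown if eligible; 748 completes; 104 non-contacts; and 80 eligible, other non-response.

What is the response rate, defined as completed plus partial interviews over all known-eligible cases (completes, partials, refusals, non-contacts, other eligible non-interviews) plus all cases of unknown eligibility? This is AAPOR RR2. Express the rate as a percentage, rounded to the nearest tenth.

46.3%

Num: 748 + 87 = 835
Denominator: 748 + 87 + 489 + 104 + 80 + 295 = 1803
RR2 = 835 / 1803 = 0.4631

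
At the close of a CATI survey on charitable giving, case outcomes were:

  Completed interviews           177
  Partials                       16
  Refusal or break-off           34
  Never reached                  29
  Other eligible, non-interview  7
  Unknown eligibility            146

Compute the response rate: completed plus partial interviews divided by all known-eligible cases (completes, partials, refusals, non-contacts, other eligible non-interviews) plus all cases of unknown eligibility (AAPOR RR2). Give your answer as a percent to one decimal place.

47.2%

Numerator = 177 + 16 = 193
Denom = 177 + 16 + 34 + 29 + 7 + 146 = 409
RR2 = 193 / 409 = 0.4719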